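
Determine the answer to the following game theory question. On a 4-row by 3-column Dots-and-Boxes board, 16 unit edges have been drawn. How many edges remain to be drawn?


Grid: 4 x 3 boxes, i.e. 5 rows and 4 columns of dots.
Horizontal edges: (rows + 1) * cols = 5 * 3 = 15
Vertical edges: rows * (cols + 1) = 4 * 4 = 16
Total edges: 15 + 16 = 31
Edges drawn: 16
Remaining: 31 - 16 = 15

15


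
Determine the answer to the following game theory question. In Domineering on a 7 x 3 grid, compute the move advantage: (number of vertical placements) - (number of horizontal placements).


Board is 7 x 3 (rows x cols).
Left (vertical) placements: (rows-1) * cols = 6 * 3 = 18
Right (horizontal) placements: rows * (cols-1) = 7 * 2 = 14
Advantage = Left - Right = 18 - 14 = 4

4


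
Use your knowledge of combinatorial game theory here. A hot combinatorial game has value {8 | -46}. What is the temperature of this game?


The game is {8 | -46}, a switch {a | b} with numbers a > b.
Cooling {a | b} by t gives {a - t | b + t}, which stops being hot when a - t = b + t, i.e. at t = (a - b)/2. So the temperature of a switch is (a - b)/2.
Temperature = (Left option - Right option) / 2
= (8 - (-46)) / 2
= 54 / 2
= 27

27


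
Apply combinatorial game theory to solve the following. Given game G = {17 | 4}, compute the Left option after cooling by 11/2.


Original game: {17 | 4} (a switch {a | b} with a > b).
Cooling by t (for t below the temperature (a - b)/2 = 13/2) taxes each move by t: {a | b} cooled by t is {a - t | b + t}.
Cooling amount: t = 11/2
Cooled Left option: 17 - 11/2 = 23/2
Cooled Right option: 4 + 11/2 = 19/2
Cooled game: {23/2 | 19/2}
Left option = 23/2

23/2


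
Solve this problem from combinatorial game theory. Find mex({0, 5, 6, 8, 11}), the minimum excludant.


Set = {0, 5, 6, 8, 11}
0 is in the set.
1 is NOT in the set. This is the mex.
mex = 1

1


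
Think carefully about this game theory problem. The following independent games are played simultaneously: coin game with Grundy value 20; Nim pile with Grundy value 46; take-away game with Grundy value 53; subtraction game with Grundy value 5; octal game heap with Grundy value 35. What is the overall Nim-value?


By the Sprague-Grundy theorem, the Grundy value of a sum of games is the XOR of individual Grundy values.
coin game: Grundy value = 20. Running XOR: 0 XOR 20 = 20
Nim pile: Grundy value = 46. Running XOR: 20 XOR 46 = 58
take-away game: Grundy value = 53. Running XOR: 58 XOR 53 = 15
subtraction game: Grundy value = 5. Running XOR: 15 XOR 5 = 10
octal game heap: Grundy value = 35. Running XOR: 10 XOR 35 = 41
The combined Grundy value is 41.

41


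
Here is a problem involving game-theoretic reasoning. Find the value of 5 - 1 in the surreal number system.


x = 5, y = 1
x - y = 5 - 1 = 4

4


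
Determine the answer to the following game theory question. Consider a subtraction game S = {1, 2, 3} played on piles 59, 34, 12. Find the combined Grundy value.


Subtraction set: {1, 2, 3}
For this subtraction set, G(n) = n mod 4 (period = max + 1 = 4).
Pile 1 (size 59): G(59) = 59 mod 4 = 3
Pile 2 (size 34): G(34) = 34 mod 4 = 2
Pile 3 (size 12): G(12) = 12 mod 4 = 0
Total Grundy value = XOR of all: 3 XOR 2 XOR 0 = 1

1


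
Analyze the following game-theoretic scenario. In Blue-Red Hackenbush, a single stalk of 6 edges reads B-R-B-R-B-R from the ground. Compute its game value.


Edges (from ground): B-R-B-R-B-R
By Berlekamp's sign-expansion rule, a Blue-Red Hackenbush stalk has the value of the surreal number whose sign sequence is the edge sequence with B -> + and R -> -.
Sign sequence: +-+-+-
Trace the sign expansion in the surreal number tree, starting from 0:
Edge 1: B (sign +) -> bounds (0, +inf), value = 1
Edge 2: R (sign -) -> bounds (0, 1), value = 1/2
Edge 3: B (sign +) -> bounds (1/2, 1), value = 3/4
Edge 4: R (sign -) -> bounds (1/2, 3/4), value = 5/8
Edge 5: B (sign +) -> bounds (5/8, 3/4), value = 11/16
Edge 6: R (sign -) -> bounds (5/8, 11/16), value = 21/32
Game value = 21/32

21/32


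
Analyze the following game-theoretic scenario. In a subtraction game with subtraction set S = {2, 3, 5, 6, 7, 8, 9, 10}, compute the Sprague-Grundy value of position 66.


The subtraction set is S = {2, 3, 5, 6, 7, 8, 9, 10}.
G(k) = mex{ G(k - s) : s in S, s <= k }. We compute iteratively: G(0) = 0.
G(1) = mex({}) = 0
G(2) = mex({0}) = 1
G(3) = mex({0}) = 1
G(4) = mex({0, 1}) = 2
G(5) = mex({0, 1}) = 2
G(6) = mex({0, 1, 2}) = 3
G(7) = mex({0, 1, 2}) = 3
G(8) = mex({0, 1, 2, 3}) = 4
G(9) = mex({0, 1, 2, 3}) = 4
G(10) = mex({0, 1, 2, 3, 4}) = 5
G(11) = mex({0, 1, 2, 3, 4}) = 5
G(12) = mex({1, 2, 3, 4, 5}) = 0
G(13) = mex({1, 2, 3, 4, 5}) = 0
G(14) = mex({0, 2, 3, 4, 5}) = 1
G(15) = mex({0, 2, 3, 4, 5}) = 1
G(16) = mex({0, 1, 3, 4, 5}) = 2
G(17) = mex({0, 1, 3, 4, 5}) = 2
G(18) = mex({0, 1, 2, 4, 5}) = 3
G(19) = mex({0, 1, 2, 4, 5}) = 3
G(20) = mex({0, 1, 2, 3, 5}) = 4
G(21) = mex({0, 1, 2, 3, 5}) = 4
Observe that G(12)..G(21) = 0, 0, 1, 1, 2, 2, 3, 3, 4, 4 repeats G(0)..G(9) = 0, 0, 1, 1, 2, 2, 3, 3, 4, 4.
For k >= max(S) = 10, G(k) is determined by the previous 10 values G(k-10)..G(k-1); a window of 10 consecutive values has recurred shifted by 12, so by induction G(k + 12) = G(k) for all k >= 0: the sequence is periodic from the start with period 12.
One period: G(0..11) = 0, 0, 1, 1, 2, 2, 3, 3, 4, 4, 5, 5.
66 mod 12 = 6, so G(66) = G(6) = 3.

3


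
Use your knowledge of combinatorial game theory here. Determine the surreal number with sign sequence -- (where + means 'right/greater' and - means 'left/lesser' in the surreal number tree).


Sign expansion: --
Rule: track bounds (lo, hi), initially (-inf, +inf). On '+', the current value becomes lo and we move to the simplest number in (value, hi): value + 1 if hi = +inf, otherwise the midpoint (value + hi)/2. On '-', the current value becomes hi and we move to value - 1 if lo = -inf, otherwise the midpoint (lo + value)/2.
Start at 0.
Step 1: sign = -, move left. Bounds: (-inf, 0). Value = -1
Step 2: sign = -, move left. Bounds: (-inf, -1). Value = -2
The surreal number with sign expansion -- is -2.

-2


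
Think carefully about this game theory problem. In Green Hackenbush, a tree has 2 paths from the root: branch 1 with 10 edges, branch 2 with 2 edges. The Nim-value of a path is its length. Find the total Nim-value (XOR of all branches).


The tree has 2 branches from the ground vertex.
In Green Hackenbush, the Nim-value of a simple path of length k is k.
Branch 1: length 10, Nim-value = 10
Branch 2: length 2, Nim-value = 2
Total Nim-value = XOR of all branch values:
0 XOR 10 = 10
10 XOR 2 = 8
Nim-value of the tree = 8

8


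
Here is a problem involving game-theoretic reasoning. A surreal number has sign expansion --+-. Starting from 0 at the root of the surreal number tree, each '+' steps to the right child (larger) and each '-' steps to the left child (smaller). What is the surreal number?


Sign expansion: --+-
Rule: track bounds (lo, hi), initially (-inf, +inf). On '+', the current value becomes lo and we move to the simplest number in (value, hi): value + 1 if hi = +inf, otherwise the midpoint (value + hi)/2. On '-', the current value becomes hi and we move to value - 1 if lo = -inf, otherwise the midpoint (lo + value)/2.
Start at 0.
Step 1: sign = -, move left. Bounds: (-inf, 0). Value = -1
Step 2: sign = -, move left. Bounds: (-inf, -1). Value = -2
Step 3: sign = +, move right. Bounds: (-2, -1). Value = -3/2
Step 4: sign = -, move left. Bounds: (-2, -3/2). Value = -7/4
The surreal number with sign expansion --+- is -7/4.

-7/4


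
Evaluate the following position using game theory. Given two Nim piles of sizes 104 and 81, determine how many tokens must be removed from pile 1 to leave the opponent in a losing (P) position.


Piles: 104 and 81
Current XOR: 104 XOR 81 = 57 (non-zero, so this is an N-position).
To make the XOR zero, we need to find a move that balances the piles.
For pile 1 (size 104): target = 104 XOR 57 = 81
We reduce pile 1 from 104 to 81.
Tokens removed: 104 - 81 = 23
Verification: 81 XOR 81 = 0

23


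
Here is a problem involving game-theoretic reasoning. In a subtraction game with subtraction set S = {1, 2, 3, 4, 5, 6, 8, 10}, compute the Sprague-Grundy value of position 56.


The subtraction set is S = {1, 2, 3, 4, 5, 6, 8, 10}.
G(k) = mex{ G(k - s) : s in S, s <= k }. We compute iteratively: G(0) = 0.
G(1) = mex({0}) = 1
G(2) = mex({0, 1}) = 2
G(3) = mex({0, 1, 2}) = 3
G(4) = mex({0, 1, 2, 3}) = 4
G(5) = mex({0, 1, 2, 3, 4}) = 5
G(6) = mex({0, 1, 2, 3, 4, 5}) = 6
G(7) = mex({1, 2, 3, 4, 5, 6}) = 0
G(8) = mex({0, 2, 3, 4, 5, 6}) = 1
G(9) = mex({0, 1, 3, 4, 5, 6}) = 2
G(10) = mex({0, 1, 2, 4, 5, 6}) = 3
G(11) = mex({0, 1, 2, 3, 5, 6}) = 4
G(12) = mex({0, 1, 2, 3, 4, 6}) = 5
G(13) = mex({0, 1, 2, 3, 4, 5}) = 6
G(14) = mex({1, 2, 3, 4, 5, 6}) = 0
G(15) = mex({0, 2, 3, 4, 5, 6}) = 1
G(16) = mex({0, 1, 3, 4, 5, 6}) = 2
Observe that G(7)..G(16) = 0, 1, 2, 3, 4, 5, 6, 0, 1, 2 repeats G(0)..G(9) = 0, 1, 2, 3, 4, 5, 6, 0, 1, 2.
For k >= max(S) = 10, G(k) is determined by the previous 10 values G(k-10)..G(k-1); a window of 10 consecutive values has recurred shifted by 7, so by induction G(k + 7) = G(k) for all k >= 0: the sequence is periodic from the start with period 7.
One period: G(0..6) = 0, 1, 2, 3, 4, 5, 6.
56 mod 7 = 0, so G(56) = G(0) = 0.

0


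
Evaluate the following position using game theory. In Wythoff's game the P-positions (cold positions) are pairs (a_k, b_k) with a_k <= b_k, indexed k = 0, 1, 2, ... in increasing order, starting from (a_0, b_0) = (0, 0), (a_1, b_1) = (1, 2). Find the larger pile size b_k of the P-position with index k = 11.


By Wythoff's theorem, a_k = floor(k * phi) and b_k = floor(k * phi^2) = a_k + k, where phi = (1 + sqrt(5))/2 is the golden ratio.
phi = (1 + sqrt(5))/2 = 1.618034
phi^2 = phi + 1 = 2.618034
k = 11
k * phi^2 = 11 * 2.618034 = 28.798374
b_11 = floor(k * phi^2) = 28 (check: a_11 + k = 17 + 11 = 28)

28


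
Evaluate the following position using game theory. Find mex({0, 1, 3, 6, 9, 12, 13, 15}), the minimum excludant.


Set = {0, 1, 3, 6, 9, 12, 13, 15}
0 is in the set.
1 is in the set.
2 is NOT in the set. This is the mex.
mex = 2

2


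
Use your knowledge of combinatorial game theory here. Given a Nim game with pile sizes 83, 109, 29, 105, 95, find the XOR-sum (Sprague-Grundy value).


We need the XOR (exclusive or) of all pile sizes.
After XOR-ing pile 1 (size 83): 0 XOR 83 = 83
After XOR-ing pile 2 (size 109): 83 XOR 109 = 62
After XOR-ing pile 3 (size 29): 62 XOR 29 = 35
After XOR-ing pile 4 (size 105): 35 XOR 105 = 74
After XOR-ing pile 5 (size 95): 74 XOR 95 = 21
The Nim-value of this position is 21.

21


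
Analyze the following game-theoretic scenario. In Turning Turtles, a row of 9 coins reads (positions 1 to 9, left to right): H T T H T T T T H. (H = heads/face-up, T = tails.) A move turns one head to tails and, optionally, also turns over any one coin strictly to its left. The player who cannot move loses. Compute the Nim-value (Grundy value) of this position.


Coins: H T T H T T T T H
Key fact: a single head at position k behaves exactly like a Nim heap of size k (turning it to T and optionally flipping a coin at j < k corresponds to moving the heap from k to j, or to 0), and heads combine as a disjunctive sum (two heads at the same place would cancel, matching j XOR j = 0). So the Nim-value is the XOR of the 1-indexed positions of the heads.
Face-up positions (1-indexed): [1, 4, 9]
XOR 0 with 1: 0 XOR 1 = 1
XOR 1 with 4: 1 XOR 4 = 5
XOR 5 with 9: 5 XOR 9 = 12
Nim-value = 12

12


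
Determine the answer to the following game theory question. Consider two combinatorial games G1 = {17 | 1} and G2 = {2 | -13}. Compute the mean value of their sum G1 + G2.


G1 = {17 | 1}, G2 = {2 | -13}
Each is a switch {a | b} with numbers a > b; its mean value is (a + b)/2, and mean value is additive over game sums: m(G1 + G2) = m(G1) + m(G2).
Mean of G1 = (17 + (1))/2 = 18/2 = 9
Mean of G2 = (2 + (-13))/2 = -11/2 = -11/2
Mean of G1 + G2 = 9 + -11/2 = 7/2

7/2


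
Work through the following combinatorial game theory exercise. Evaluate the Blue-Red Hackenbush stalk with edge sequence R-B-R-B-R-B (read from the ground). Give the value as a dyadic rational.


Edges (from ground): R-B-R-B-R-B
By Berlekamp's sign-expansion rule, a Blue-Red Hackenbush stalk has the value of the surreal number whose sign sequence is the edge sequence with B -> + and R -> -.
Sign sequence: -+-+-+
Trace the sign expansion in the surreal number tree, starting from 0:
Edge 1: R (sign -) -> bounds (-inf, 0), value = -1
Edge 2: B (sign +) -> bounds (-1, 0), value = -1/2
Edge 3: R (sign -) -> bounds (-1, -1/2), value = -3/4
Edge 4: B (sign +) -> bounds (-3/4, -1/2), value = -5/8
Edge 5: R (sign -) -> bounds (-3/4, -5/8), value = -11/16
Edge 6: B (sign +) -> bounds (-11/16, -5/8), value = -21/32
Game value = -21/32

-21/32


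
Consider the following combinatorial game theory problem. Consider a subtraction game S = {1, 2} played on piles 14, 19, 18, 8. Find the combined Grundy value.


Subtraction set: {1, 2}
For this subtraction set, G(n) = n mod 3 (period = max + 1 = 3).
Pile 1 (size 14): G(14) = 14 mod 3 = 2
Pile 2 (size 19): G(19) = 19 mod 3 = 1
Pile 3 (size 18): G(18) = 18 mod 3 = 0
Pile 4 (size 8): G(8) = 8 mod 3 = 2
Total Grundy value = XOR of all: 2 XOR 1 XOR 0 XOR 2 = 1

1


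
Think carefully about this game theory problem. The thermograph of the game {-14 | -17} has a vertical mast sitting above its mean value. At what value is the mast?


Game = {-14 | -17}, a switch {a | b} with numbers a > b.
Its thermograph has left wall a - t and right wall b + t, which meet at t = (a - b)/2, where both equal (a + b)/2. So the mast (mean value) is at (a + b)/2.
Mean = (-14 + (-17))/2 = -31/2 = -31/2

-31/2


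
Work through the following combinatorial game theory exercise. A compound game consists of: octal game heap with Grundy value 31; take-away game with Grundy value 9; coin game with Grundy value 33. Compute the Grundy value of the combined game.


By the Sprague-Grundy theorem, the Grundy value of a sum of games is the XOR of individual Grundy values.
octal game heap: Grundy value = 31. Running XOR: 0 XOR 31 = 31
take-away game: Grundy value = 9. Running XOR: 31 XOR 9 = 22
coin game: Grundy value = 33. Running XOR: 22 XOR 33 = 55
The combined Grundy value is 55.

55


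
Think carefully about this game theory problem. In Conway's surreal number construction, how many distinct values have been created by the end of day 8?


Day 0: {|} = 0 is born. Count = 1.
Day n: the number of surreal numbers born by day n is 2^(n+1) - 1.
By day 0: 2^1 - 1 = 1
By day 1: 2^2 - 1 = 3
By day 2: 2^3 - 1 = 7
By day 3: 2^4 - 1 = 15
By day 4: 2^5 - 1 = 31
By day 5: 2^6 - 1 = 63
By day 6: 2^7 - 1 = 127
By day 7: 2^8 - 1 = 255
By day 8: 2^9 - 1 = 511
By day 8: 511 surreal numbers.

511


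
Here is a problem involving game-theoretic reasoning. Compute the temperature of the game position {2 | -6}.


The game is {2 | -6}, a switch {a | b} with numbers a > b.
Cooling {a | b} by t gives {a - t | b + t}, which stops being hot when a - t = b + t, i.e. at t = (a - b)/2. So the temperature of a switch is (a - b)/2.
Temperature = (Left option - Right option) / 2
= (2 - (-6)) / 2
= 8 / 2
= 4

4


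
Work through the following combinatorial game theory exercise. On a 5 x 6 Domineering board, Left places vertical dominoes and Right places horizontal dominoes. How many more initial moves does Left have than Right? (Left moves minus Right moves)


Board is 5 x 6 (rows x cols).
Left (vertical) placements: (rows-1) * cols = 4 * 6 = 24
Right (horizontal) placements: rows * (cols-1) = 5 * 5 = 25
Advantage = Left - Right = 24 - 25 = -1

-1


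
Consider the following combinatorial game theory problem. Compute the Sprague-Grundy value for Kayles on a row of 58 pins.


Kayles: a move removes 1 or 2 adjacent pins from a contiguous row.
Removing pins from a row of k leaves two independent rows (a, b) with a + b = k - 1 (one pin) or a + b = k - 2 (two pins); an end removal gives a = 0.
By Sprague-Grundy, G(k) = mex{ G(a) XOR G(b) } over all these splits. G(0) = 0.
G(1): splits (0,0):0^0=0 -> mex({0}) = 1
G(2): splits (0,1):0^1=1 (0,0):0^0=0 -> mex({0, 1}) = 2
G(3): splits (0,2):0^2=2 (1,1):1^1=0 (0,1):0^1=1 -> mex({0, 1, 2}) = 3
G(4): splits (0,3):0^3=3 (1,2):1^2=3 (0,2):0^2=2 (1,1):1^1=0 -> mex({0, 2, 3}) = 1
G(5): splits (0,4):0^1=1 (1,3):1^3=2 (2,2):2^2=0 (0,3):0^3=3 (1,2):1^2=3 -> mex({0, 1, 2, 3}) = 4
G(6) = mex({0, 1, 2, 4}) = 3
G(7) = mex({0, 1, 3, 4, 5}) = 2
G(8) = mex({0, 2, 3, 5, 6}) = 1
G(9) = mex({0, 1, 2, 3, 6, 7}) = 4
G(10) = mex({0, 1, 3, 4, 5, 7}) = 2
G(11) = mex({0, 1, 2, 3, 4, 5}) = 6
G(12) = mex({0, 1, 2, 3, 5, 6, 7}) = 4
G(13) = mex({0, 2, 3, 4, 6, 7}) = 1
G(14) = mex({0, 1, 4, 5, 6, 7}) = 2
G(15) = mex({0, 1, 2, 3, 4, 5, 6}) = 7
G(16) = mex({0, 2, 3, 5, 6, 7}) = 1
G(17) = mex({0, 1, 2, 3, 5, 6, 7}) = 4
G(18) = mex({0, 1, 2, 4, 5, 6}) = 3
G(19) = mex({0, 1, 3, 4, 5, 7}) = 2
G(20) = mex({0, 2, 3, 4, 5, 6, 7}) = 1
G(21) = mex({0, 1, 2, 3, 5, 6, 7}) = 4
G(22) = mex({0, 1, 2, 3, 4, 5, 7}) = 6
G(23) = mex({0, 1, 2, 3, 4, 5, 6}) = 7
G(24) = mex({0, 1, 2, 3, 5, 6, 7}) = 4
G(25) = mex({0, 2, 3, 4, 6, 7}) = 1
G(26) = mex({0, 1, 3, 4, 5, 6, 7}) = 2
G(27) = mex({0, 1, 2, 3, 4, 5, 6, 7}) = 8
G(28) = mex({0, 1, 2, 3, 4, 6, 7, 8}) = 5
G(29) = mex({0, 1, 2, 3, 5, 6, 7, 8, 9}) = 4
G(30) = mex({0, 1, 2, 3, 4, 5, 6, 9, 10}) = 7
G(31) = mex({0, 1, 3, 4, 5, 7, 10, 11}) = 2
G(32) = mex({0, 2, 3, 4, 5, 6, 7, 9, 11}) = 1
G(33) = mex({0, 1, 2, 3, 4, 5, 6, 7, 9, 12}) = 8
G(34) = mex({0, 1, 2, 3, 4, 5, 7, 8, 11, 12}) = 6
G(35) = mex({0, 1, 2, 3, 4, 5, 6, 8, 9, 10, 11}) = 7
G(36) = mex({0, 1, 2, 3, 5, 6, 7, 9, 10}) = 4
G(37) = mex({0, 2, 3, 4, 6, 7, 9, 10, 11, 12}) = 1
G(38) = mex({0, 1, 3, 4, 5, 6, 7, 9, 10, 11, 12}) = 2
G(39) = mex({0, 1, 2, 4, 5, 6, 7, 9, 10, 12, 14}) = 3
G(40) = mex({0, 2, 3, 4, 6, 7, 11, 12, 14}) = 1
G(41) = mex({0, 1, 2, 3, 5, 6, 7, 9, 10, 11, 12}) = 4
G(42) = mex({0, 1, 2, 3, 4, 5, 6, 9, 10}) = 7
G(43) = mex({0, 1, 3, 4, 5, 7, 9, 10, 12, 15}) = 2
G(44) = mex({0, 2, 3, 4, 5, 6, 7, 9, 10, 12, 15}) = 1
G(45) = mex({0, 1, 2, 3, 4, 5, 6, 7, 9, 10, 12, 14}) = 8
G(46) = mex({0, 1, 3, 4, 5, 7, 8, 11, 12, 14}) = 2
G(47) = mex({0, 1, 2, 3, 4, 5, 6, 8, 9, 10, 11, 12}) = 7
G(48) = mex({0, 1, 2, 3, 5, 6, 7, 9, 10}) = 4
G(49) = mex({0, 2, 3, 4, 6, 7, 9, 10, 11, 12, 15}) = 1
G(50) = mex({0, 1, 4, 5, 6, 7, 9, 11, 12, 14, 15}) = 2
G(51) = mex({0, 1, 2, 3, 4, 5, 6, 7, 9, 12, 14, 15}) = 8
G(52) = mex({0, 2, 3, 4, 5, 6, 7, 8, 11, 12, 15}) = 1
G(53) = mex({0, 1, 2, 3, 5, 6, 7, 8, 9, 10, 11, 12}) = 4
G(54) = mex({0, 1, 2, 3, 4, 5, 6, 9, 10}) = 7
G(55) = mex({0, 1, 3, 4, 5, 7, 9, 10, 11, 12}) = 2
G(56) = mex({0, 2, 3, 4, 5, 6, 7, 9, 10, 11, 12, 13, 14}) = 1
G(57) = mex({0, 1, 2, 3, 5, 6, 7, 9, 10, 12, 13, 14, 15}) = 4
G(58) = mex({0, 1, 3, 4, 5, 7, 11, 12, 14, 15}) = 2
Therefore G(58) = 2.

2


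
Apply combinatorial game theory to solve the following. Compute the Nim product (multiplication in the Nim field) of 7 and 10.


Nim multiplication is bilinear over XOR: (u XOR v) * w = (u*w) XOR (v*w).
So we split each operand into its bit components and XOR the pairwise Nim products.
7 = 1 + 2 + 4 (as XOR of powers of 2).
10 = 2 + 8 (as XOR of powers of 2).
Using the standard Nim-product table on single bits:
  2*2 = 3,   2*4 = 8,   2*8 = 12,
  4*4 = 6,   4*8 = 11,  8*8 = 13,
and  1*x = x (identity), k*l = l*k (commutative).
Pairwise Nim products:
  1 * 2 = 2
  1 * 8 = 8
  2 * 2 = 3
  2 * 8 = 12
  4 * 2 = 8
  4 * 8 = 11
XOR them: 2 XOR 8 XOR 3 XOR 12 XOR 8 XOR 11 = 6.
Result: 7 * 10 = 6 (in Nim).

6


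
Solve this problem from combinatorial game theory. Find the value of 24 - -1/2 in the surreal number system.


x = 24, y = -1/2
Converting to common denominator: 2
x = 48/2, y = -1/2
x - y = 24 - -1/2 = 49/2

49/2


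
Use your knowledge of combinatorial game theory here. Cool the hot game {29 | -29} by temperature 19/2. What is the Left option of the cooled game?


Original game: {29 | -29} (a switch {a | b} with a > b).
Cooling by t (for t below the temperature (a - b)/2 = 29) taxes each move by t: {a | b} cooled by t is {a - t | b + t}.
Cooling amount: t = 19/2
Cooled Left option: 29 - 19/2 = 39/2
Cooled Right option: -29 + 19/2 = -39/2
Cooled game: {39/2 | -39/2}
Left option = 39/2

39/2


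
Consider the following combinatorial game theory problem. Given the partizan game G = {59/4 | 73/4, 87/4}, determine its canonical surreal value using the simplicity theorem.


Left options: {59/4}, max = 59/4
Right options: {73/4, 87/4}, min = 73/4
All options are numbers and max(Left) < min(Right), so by the simplicity theorem the value is the simplest (earliest-born) number strictly between 59/4 and 73/4.
Integers 15 through 18 all lie strictly between 59/4 and 73/4.
Among integers, the simplest (lowest birthday = smallest |n|; 0 is born on day 0, +-n on day n) is 15.
No non-integer in the interval can be simpler: if x is a non-integer in the interval, then floor(x) or ceil(x) also lies in the interval (the interval contains an integer), and both are proper prefixes of x's sign expansion, i.e. born earlier. So the game value is 15.
Game value = 15

15


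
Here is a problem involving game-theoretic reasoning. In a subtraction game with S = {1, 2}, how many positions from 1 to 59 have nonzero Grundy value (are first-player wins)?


Subtraction set S = {1, 2}, so G(n) = n mod 3.
G(n) = 0 when n is a multiple of 3.
Multiples of 3 in [1, 59]: 19
N-positions (nonzero Grundy) = 59 - 19 = 40

40


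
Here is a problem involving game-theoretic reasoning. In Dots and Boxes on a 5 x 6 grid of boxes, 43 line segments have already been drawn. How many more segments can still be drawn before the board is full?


Grid: 5 x 6 boxes, i.e. 6 rows and 7 columns of dots.
Horizontal edges: (rows + 1) * cols = 6 * 6 = 36
Vertical edges: rows * (cols + 1) = 5 * 7 = 35
Total edges: 36 + 35 = 71
Edges drawn: 43
Remaining: 71 - 43 = 28

28


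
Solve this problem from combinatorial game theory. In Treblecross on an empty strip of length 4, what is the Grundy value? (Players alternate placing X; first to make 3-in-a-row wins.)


Treblecross: place X on empty cells; 3-in-a-row wins.
Playing within two cells of an existing X lets the opponent win at once, so sensible play treats the cells i-2..i+2 around each X as dead. The player left with no safe cell loses, so this is a normal-play take-away game on strips of safe cells.
Placing X at cell i (0-indexed) of a strip of k safe cells leaves independent strips of sizes max(0, i-2) and max(0, k-i-3). Hence G(k) = mex{ G(max(0,i-2)) XOR G(max(0,k-i-3)) : 0 <= i < k }, with G(0) = 0.
G(1): splits (0,0):0^0=0 -> mex({0}) = 1
G(2): splits (0,0):0^0=0 -> mex({0}) = 1
G(3): splits (0,0):0^0=0 -> mex({0}) = 1
G(4): splits (0,1):0^1=1 (0,0):0^0=0 -> mex({0, 1}) = 2
Therefore G(4) = 2.

2


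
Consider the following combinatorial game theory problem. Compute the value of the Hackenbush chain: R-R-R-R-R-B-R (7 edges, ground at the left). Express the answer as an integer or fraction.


Edges (from ground): R-R-R-R-R-B-R
By Berlekamp's sign-expansion rule, a Blue-Red Hackenbush stalk has the value of the surreal number whose sign sequence is the edge sequence with B -> + and R -> -.
Sign sequence: -----+-
Trace the sign expansion in the surreal number tree, starting from 0:
Edge 1: R (sign -) -> bounds (-inf, 0), value = -1
Edge 2: R (sign -) -> bounds (-inf, -1), value = -2
Edge 3: R (sign -) -> bounds (-inf, -2), value = -3
Edge 4: R (sign -) -> bounds (-inf, -3), value = -4
Edge 5: R (sign -) -> bounds (-inf, -4), value = -5
Edge 6: B (sign +) -> bounds (-5, -4), value = -9/2
Edge 7: R (sign -) -> bounds (-5, -9/2), value = -19/4
Game value = -19/4

-19/4


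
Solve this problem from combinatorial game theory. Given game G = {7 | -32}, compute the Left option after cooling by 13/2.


Original game: {7 | -32} (a switch {a | b} with a > b).
Cooling by t (for t below the temperature (a - b)/2 = 39/2) taxes each move by t: {a | b} cooled by t is {a - t | b + t}.
Cooling amount: t = 13/2
Cooled Left option: 7 - 13/2 = 1/2
Cooled Right option: -32 + 13/2 = -51/2
Cooled game: {1/2 | -51/2}
Left option = 1/2

1/2


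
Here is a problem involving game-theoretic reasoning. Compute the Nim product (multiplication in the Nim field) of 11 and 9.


Nim multiplication is bilinear over XOR: (u XOR v) * w = (u*w) XOR (v*w).
So we split each operand into its bit components and XOR the pairwise Nim products.
11 = 1 + 2 + 8 (as XOR of powers of 2).
9 = 1 + 8 (as XOR of powers of 2).
Using the standard Nim-product table on single bits:
  2*2 = 3,   2*4 = 8,   2*8 = 12,
  4*4 = 6,   4*8 = 11,  8*8 = 13,
and  1*x = x (identity), k*l = l*k (commutative).
Pairwise Nim products:
  1 * 1 = 1
  1 * 8 = 8
  2 * 1 = 2
  2 * 8 = 12
  8 * 1 = 8
  8 * 8 = 13
XOR them: 1 XOR 8 XOR 2 XOR 12 XOR 8 XOR 13 = 2.
Result: 11 * 9 = 2 (in Nim).

2


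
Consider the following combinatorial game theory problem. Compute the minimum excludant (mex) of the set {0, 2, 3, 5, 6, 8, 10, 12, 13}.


Set = {0, 2, 3, 5, 6, 8, 10, 12, 13}
0 is in the set.
1 is NOT in the set. This is the mex.
mex = 1

1


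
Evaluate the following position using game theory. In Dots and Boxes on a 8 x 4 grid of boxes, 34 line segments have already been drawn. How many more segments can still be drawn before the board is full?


Grid: 8 x 4 boxes, i.e. 9 rows and 5 columns of dots.
Horizontal edges: (rows + 1) * cols = 9 * 4 = 36
Vertical edges: rows * (cols + 1) = 8 * 5 = 40
Total edges: 36 + 40 = 76
Edges drawn: 34
Remaining: 76 - 34 = 42

42


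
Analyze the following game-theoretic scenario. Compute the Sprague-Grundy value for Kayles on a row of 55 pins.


Kayles: a move removes 1 or 2 adjacent pins from a contiguous row.
Removing pins from a row of k leaves two independent rows (a, b) with a + b = k - 1 (one pin) or a + b = k - 2 (two pins); an end removal gives a = 0.
By Sprague-Grundy, G(k) = mex{ G(a) XOR G(b) } over all these splits. G(0) = 0.
G(1): splits (0,0):0^0=0 -> mex({0}) = 1
G(2): splits (0,1):0^1=1 (0,0):0^0=0 -> mex({0, 1}) = 2
G(3): splits (0,2):0^2=2 (1,1):1^1=0 (0,1):0^1=1 -> mex({0, 1, 2}) = 3
G(4): splits (0,3):0^3=3 (1,2):1^2=3 (0,2):0^2=2 (1,1):1^1=0 -> mex({0, 2, 3}) = 1
G(5): splits (0,4):0^1=1 (1,3):1^3=2 (2,2):2^2=0 (0,3):0^3=3 (1,2):1^2=3 -> mex({0, 1, 2, 3}) = 4
G(6) = mex({0, 1, 2, 4}) = 3
G(7) = mex({0, 1, 3, 4, 5}) = 2
G(8) = mex({0, 2, 3, 5, 6}) = 1
G(9) = mex({0, 1, 2, 3, 6, 7}) = 4
G(10) = mex({0, 1, 3, 4, 5, 7}) = 2
G(11) = mex({0, 1, 2, 3, 4, 5}) = 6
G(12) = mex({0, 1, 2, 3, 5, 6, 7}) = 4
G(13) = mex({0, 2, 3, 4, 6, 7}) = 1
G(14) = mex({0, 1, 4, 5, 6, 7}) = 2
G(15) = mex({0, 1, 2, 3, 4, 5, 6}) = 7
G(16) = mex({0, 2, 3, 5, 6, 7}) = 1
G(17) = mex({0, 1, 2, 3, 5, 6, 7}) = 4
G(18) = mex({0, 1, 2, 4, 5, 6}) = 3
G(19) = mex({0, 1, 3, 4, 5, 7}) = 2
G(20) = mex({0, 2, 3, 4, 5, 6, 7}) = 1
G(21) = mex({0, 1, 2, 3, 5, 6, 7}) = 4
G(22) = mex({0, 1, 2, 3, 4, 5, 7}) = 6
G(23) = mex({0, 1, 2, 3, 4, 5, 6}) = 7
G(24) = mex({0, 1, 2, 3, 5, 6, 7}) = 4
G(25) = mex({0, 2, 3, 4, 6, 7}) = 1
G(26) = mex({0, 1, 3, 4, 5, 6, 7}) = 2
G(27) = mex({0, 1, 2, 3, 4, 5, 6, 7}) = 8
G(28) = mex({0, 1, 2, 3, 4, 6, 7, 8}) = 5
G(29) = mex({0, 1, 2, 3, 5, 6, 7, 8, 9}) = 4
G(30) = mex({0, 1, 2, 3, 4, 5, 6, 9, 10}) = 7
G(31) = mex({0, 1, 3, 4, 5, 7, 10, 11}) = 2
G(32) = mex({0, 2, 3, 4, 5, 6, 7, 9, 11}) = 1
G(33) = mex({0, 1, 2, 3, 4, 5, 6, 7, 9, 12}) = 8
G(34) = mex({0, 1, 2, 3, 4, 5, 7, 8, 11, 12}) = 6
G(35) = mex({0, 1, 2, 3, 4, 5, 6, 8, 9, 10, 11}) = 7
G(36) = mex({0, 1, 2, 3, 5, 6, 7, 9, 10}) = 4
G(37) = mex({0, 2, 3, 4, 6, 7, 9, 10, 11, 12}) = 1
G(38) = mex({0, 1, 3, 4, 5, 6, 7, 9, 10, 11, 12}) = 2
G(39) = mex({0, 1, 2, 4, 5, 6, 7, 9, 10, 12, 14}) = 3
G(40) = mex({0, 2, 3, 4, 6, 7, 11, 12, 14}) = 1
G(41) = mex({0, 1, 2, 3, 5, 6, 7, 9, 10, 11, 12}) = 4
G(42) = mex({0, 1, 2, 3, 4, 5, 6, 9, 10}) = 7
G(43) = mex({0, 1, 3, 4, 5, 7, 9, 10, 12, 15}) = 2
G(44) = mex({0, 2, 3, 4, 5, 6, 7, 9, 10, 12, 15}) = 1
G(45) = mex({0, 1, 2, 3, 4, 5, 6, 7, 9, 10, 12, 14}) = 8
G(46) = mex({0, 1, 3, 4, 5, 7, 8, 11, 12, 14}) = 2
G(47) = mex({0, 1, 2, 3, 4, 5, 6, 8, 9, 10, 11, 12}) = 7
G(48) = mex({0, 1, 2, 3, 5, 6, 7, 9, 10}) = 4
G(49) = mex({0, 2, 3, 4, 6, 7, 9, 10, 11, 12, 15}) = 1
G(50) = mex({0, 1, 4, 5, 6, 7, 9, 11, 12, 14, 15}) = 2
G(51) = mex({0, 1, 2, 3, 4, 5, 6, 7, 9, 12, 14, 15}) = 8
G(52) = mex({0, 2, 3, 4, 5, 6, 7, 8, 11, 12, 15}) = 1
G(53) = mex({0, 1, 2, 3, 5, 6, 7, 8, 9, 10, 11, 12}) = 4
G(54) = mex({0, 1, 2, 3, 4, 5, 6, 9, 10}) = 7
G(55) = mex({0, 1, 3, 4, 5, 7, 9, 10, 11, 12}) = 2
Therefore G(55) = 2.

2


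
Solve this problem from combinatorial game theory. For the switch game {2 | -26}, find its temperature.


The game is {2 | -26}, a switch {a | b} with numbers a > b.
Cooling {a | b} by t gives {a - t | b + t}, which stops being hot when a - t = b + t, i.e. at t = (a - b)/2. So the temperature of a switch is (a - b)/2.
Temperature = (Left option - Right option) / 2
= (2 - (-26)) / 2
= 28 / 2
= 14

14


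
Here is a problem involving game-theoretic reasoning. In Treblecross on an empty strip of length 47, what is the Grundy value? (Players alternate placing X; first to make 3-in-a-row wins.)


Treblecross: place X on empty cells; 3-in-a-row wins.
Playing within two cells of an existing X lets the opponent win at once, so sensible play treats the cells i-2..i+2 around each X as dead. The player left with no safe cell loses, so this is a normal-play take-away game on strips of safe cells.
Placing X at cell i (0-indexed) of a strip of k safe cells leaves independent strips of sizes max(0, i-2) and max(0, k-i-3). Hence G(k) = mex{ G(max(0,i-2)) XOR G(max(0,k-i-3)) : 0 <= i < k }, with G(0) = 0.
G(1): splits (0,0):0^0=0 -> mex({0}) = 1
G(2): splits (0,0):0^0=0 -> mex({0}) = 1
G(3): splits (0,0):0^0=0 -> mex({0}) = 1
G(4): splits (0,1):0^1=1 (0,0):0^0=0 -> mex({0, 1}) = 2
G(5): splits (0,2):0^1=1 (0,1):0^1=1 (0,0):0^0=0 -> mex({0, 1}) = 2
G(6) = mex({1}) = 0
G(7) = mex({0, 1, 2}) = 3
G(8) = mex({0, 1, 2}) = 3
G(9) = mex({0, 2}) = 1
G(10) = mex({0, 2, 3}) = 1
G(11) = mex({0, 3}) = 1
G(12) = mex({1, 3}) = 0
G(13) = mex({0, 1, 2, 3}) = 4
G(14) = mex({0, 1, 2}) = 3
G(15) = mex({0, 1, 2}) = 3
G(16) = mex({0, 1, 2, 4}) = 3
G(17) = mex({0, 1, 3, 4}) = 2
G(18) = mex({0, 1, 3, 4}) = 2
G(19) = mex({0, 1, 3, 5}) = 2
G(20) = mex({0, 1, 2, 3, 5}) = 4
G(21) = mex({0, 1, 2, 3, 5}) = 4
G(22) = mex({1, 2, 6}) = 0
G(23) = mex({0, 1, 2, 3, 4, 6}) = 5
G(24) = mex({0, 1, 2, 3, 4}) = 5
G(25) = mex({0, 1, 3, 4, 7}) = 2
G(26) = mex({0, 1, 3, 4, 5, 7}) = 2
G(27) = mex({0, 1, 3, 5}) = 2
G(28) = mex({0, 1, 2, 5}) = 3
G(29) = mex({0, 1, 2, 4, 5, 6}) = 3
G(30) = mex({1, 2, 4, 6}) = 0
G(31) = mex({0, 1, 2, 3, 4, 6}) = 5
G(32) = mex({1, 2, 3, 4, 7}) = 0
G(33) = mex({0, 3, 7}) = 1
G(34) = mex({0, 2, 3, 5, 7}) = 1
G(35) = mex({0, 2, 3, 5, 6}) = 1
G(36) = mex({0, 1, 2, 5, 6}) = 3
G(37) = mex({0, 1, 2, 4, 5, 6}) = 3
G(38) = mex({0, 1, 2, 4}) = 3
G(39) = mex({0, 1, 2, 3, 4, 7}) = 5
G(40) = mex({0, 1, 2, 3, 4, 5, 7}) = 6
G(41) = mex({0, 1, 2, 3, 5, 7}) = 4
G(42) = mex({0, 1, 2, 3, 5, 6, 7}) = 4
G(43) = mex({0, 2, 3, 5, 6}) = 1
G(44) = mex({1, 2, 3, 4, 5, 6}) = 0
G(45) = mex({0, 1, 2, 3, 4, 6, 7}) = 5
G(46) = mex({0, 1, 2, 3, 4, 7}) = 5
G(47) = mex({0, 1, 2, 3, 4, 5, 7}) = 6
Therefore G(47) = 6.

6


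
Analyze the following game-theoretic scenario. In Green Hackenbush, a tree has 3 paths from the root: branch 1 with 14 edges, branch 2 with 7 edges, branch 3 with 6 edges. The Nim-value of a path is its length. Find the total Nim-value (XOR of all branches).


The tree has 3 branches from the ground vertex.
In Green Hackenbush, the Nim-value of a simple path of length k is k.
Branch 1: length 14, Nim-value = 14
Branch 2: length 7, Nim-value = 7
Branch 3: length 6, Nim-value = 6
Total Nim-value = XOR of all branch values:
0 XOR 14 = 14
14 XOR 7 = 9
9 XOR 6 = 15
Nim-value of the tree = 15

15


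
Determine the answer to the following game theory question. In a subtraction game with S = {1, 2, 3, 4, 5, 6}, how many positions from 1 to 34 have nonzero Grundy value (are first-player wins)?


Subtraction set S = {1, 2, 3, 4, 5, 6}, so G(n) = n mod 7.
G(n) = 0 when n is a multiple of 7.
Multiples of 7 in [1, 34]: 4
N-positions (nonzero Grundy) = 34 - 4 = 30

30


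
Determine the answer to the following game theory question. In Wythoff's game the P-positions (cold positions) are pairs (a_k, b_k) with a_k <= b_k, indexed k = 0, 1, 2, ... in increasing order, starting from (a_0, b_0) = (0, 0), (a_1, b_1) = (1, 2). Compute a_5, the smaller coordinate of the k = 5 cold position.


By Wythoff's theorem, a_k = floor(k * phi) and b_k = floor(k * phi^2) = a_k + k, where phi = (1 + sqrt(5))/2 is the golden ratio.
phi = (1 + sqrt(5))/2 = 1.618034
k = 5
k * phi = 5 * 1.618034 = 8.090170
a_5 = floor(k * phi) = 8

8


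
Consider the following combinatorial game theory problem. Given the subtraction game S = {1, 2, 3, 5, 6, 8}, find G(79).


The subtraction set is S = {1, 2, 3, 5, 6, 8}.
G(k) = mex{ G(k - s) : s in S, s <= k }. We compute iteratively: G(0) = 0.
G(1) = mex({0}) = 1
G(2) = mex({0, 1}) = 2
G(3) = mex({0, 1, 2}) = 3
G(4) = mex({1, 2, 3}) = 0
G(5) = mex({0, 2, 3}) = 1
G(6) = mex({0, 1, 3}) = 2
G(7) = mex({0, 1, 2}) = 3
G(8) = mex({0, 1, 2, 3}) = 4
G(9) = mex({0, 1, 2, 3, 4}) = 5
G(10) = mex({0, 1, 2, 3, 4, 5}) = 6
G(11) = mex({1, 2, 3, 4, 5, 6}) = 0
G(12) = mex({0, 2, 3, 5, 6}) = 1
G(13) = mex({0, 1, 3, 4, 6}) = 2
G(14) = mex({0, 1, 2, 4, 5}) = 3
G(15) = mex({1, 2, 3, 5, 6}) = 0
G(16) = mex({0, 2, 3, 4, 6}) = 1
G(17) = mex({0, 1, 3, 5}) = 2
G(18) = mex({0, 1, 2, 6}) = 3
Observe that G(11)..G(18) = 0, 1, 2, 3, 0, 1, 2, 3 repeats G(0)..G(7) = 0, 1, 2, 3, 0, 1, 2, 3.
For k >= max(S) = 8, G(k) is determined by the previous 8 values G(k-8)..G(k-1); a window of 8 consecutive values has recurred shifted by 11, so by induction G(k + 11) = G(k) for all k >= 0: the sequence is periodic from the start with period 11.
One period: G(0..10) = 0, 1, 2, 3, 0, 1, 2, 3, 4, 5, 6.
79 mod 11 = 2, so G(79) = G(2) = 2.

2


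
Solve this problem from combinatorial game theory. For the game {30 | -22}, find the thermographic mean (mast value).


Game = {30 | -22}, a switch {a | b} with numbers a > b.
Its thermograph has left wall a - t and right wall b + t, which meet at t = (a - b)/2, where both equal (a + b)/2. So the mast (mean value) is at (a + b)/2.
Mean = (30 + (-22))/2 = 8/2 = 4

4


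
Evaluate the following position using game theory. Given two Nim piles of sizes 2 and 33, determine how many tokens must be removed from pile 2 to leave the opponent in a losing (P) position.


Piles: 2 and 33
Current XOR: 2 XOR 33 = 35 (non-zero, so this is an N-position).
To make the XOR zero, we need to find a move that balances the piles.
For pile 2 (size 33): target = 33 XOR 35 = 2
We reduce pile 2 from 33 to 2.
Tokens removed: 33 - 2 = 31
Verification: 2 XOR 2 = 0

31


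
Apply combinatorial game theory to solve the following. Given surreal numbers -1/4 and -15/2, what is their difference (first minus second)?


x = -1/4, y = -15/2
Converting to common denominator: 4
x = -1/4, y = -30/4
x - y = -1/4 - -15/2 = 29/4

29/4


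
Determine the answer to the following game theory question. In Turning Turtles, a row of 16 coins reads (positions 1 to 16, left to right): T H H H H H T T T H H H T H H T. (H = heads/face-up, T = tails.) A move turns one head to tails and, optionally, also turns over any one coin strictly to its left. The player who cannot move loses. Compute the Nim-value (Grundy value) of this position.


Coins: T H H H H H T T T H H H T H H T
Key fact: a single head at position k behaves exactly like a Nim heap of size k (turning it to T and optionally flipping a coin at j < k corresponds to moving the heap from k to j, or to 0), and heads combine as a disjunctive sum (two heads at the same place would cancel, matching j XOR j = 0). So the Nim-value is the XOR of the 1-indexed positions of the heads.
Face-up positions (1-indexed): [2, 3, 4, 5, 6, 10, 11, 12, 14, 15]
XOR 0 with 2: 0 XOR 2 = 2
XOR 2 with 3: 2 XOR 3 = 1
XOR 1 with 4: 1 XOR 4 = 5
XOR 5 with 5: 5 XOR 5 = 0
XOR 0 with 6: 0 XOR 6 = 6
XOR 6 with 10: 6 XOR 10 = 12
XOR 12 with 11: 12 XOR 11 = 7
XOR 7 with 12: 7 XOR 12 = 11
XOR 11 with 14: 11 XOR 14 = 5
XOR 5 with 15: 5 XOR 15 = 10
Nim-value = 10

10


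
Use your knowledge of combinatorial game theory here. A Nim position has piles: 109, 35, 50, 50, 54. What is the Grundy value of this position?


We need the XOR (exclusive or) of all pile sizes.
After XOR-ing pile 1 (size 109): 0 XOR 109 = 109
After XOR-ing pile 2 (size 35): 109 XOR 35 = 78
After XOR-ing pile 3 (size 50): 78 XOR 50 = 124
After XOR-ing pile 4 (size 50): 124 XOR 50 = 78
After XOR-ing pile 5 (size 54): 78 XOR 54 = 120
The Nim-value of this position is 120.

120


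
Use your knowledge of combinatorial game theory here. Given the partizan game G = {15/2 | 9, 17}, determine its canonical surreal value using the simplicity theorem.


Left options: {15/2}, max = 15/2
Right options: {9, 17}, min = 9
All options are numbers and max(Left) < min(Right), so by the simplicity theorem the value is the simplest (earliest-born) number strictly between 15/2 and 9.
The only integer strictly between 15/2 and 9 is 8.
No non-integer in the interval can be simpler: if x is a non-integer in the interval, then floor(x) or ceil(x) also lies in the interval (the interval contains an integer), and both are proper prefixes of x's sign expansion, i.e. born earlier. So the game value is 8.
Game value = 8

8


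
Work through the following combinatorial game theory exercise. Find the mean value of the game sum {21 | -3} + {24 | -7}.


G1 = {21 | -3}, G2 = {24 | -7}
Each is a switch {a | b} with numbers a > b; its mean value is (a + b)/2, and mean value is additive over game sums: m(G1 + G2) = m(G1) + m(G2).
Mean of G1 = (21 + (-3))/2 = 18/2 = 9
Mean of G2 = (24 + (-7))/2 = 17/2 = 17/2
Mean of G1 + G2 = 9 + 17/2 = 35/2

35/2


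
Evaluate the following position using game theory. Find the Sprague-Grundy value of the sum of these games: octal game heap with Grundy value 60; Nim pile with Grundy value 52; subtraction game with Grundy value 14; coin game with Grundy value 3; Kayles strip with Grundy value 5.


By the Sprague-Grundy theorem, the Grundy value of a sum of games is the XOR of individual Grundy values.
octal game heap: Grundy value = 60. Running XOR: 0 XOR 60 = 60
Nim pile: Grundy value = 52. Running XOR: 60 XOR 52 = 8
subtraction game: Grundy value = 14. Running XOR: 8 XOR 14 = 6
coin game: Grundy value = 3. Running XOR: 6 XOR 3 = 5
Kayles strip: Grundy value = 5. Running XOR: 5 XOR 5 = 0
The combined Grundy value is 0.

0


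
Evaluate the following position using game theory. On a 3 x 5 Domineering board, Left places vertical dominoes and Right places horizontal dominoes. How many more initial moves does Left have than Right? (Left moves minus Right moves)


Board is 3 x 5 (rows x cols).
Left (vertical) placements: (rows-1) * cols = 2 * 5 = 10
Right (horizontal) placements: rows * (cols-1) = 3 * 4 = 12
Advantage = Left - Right = 10 - 12 = -2

-2


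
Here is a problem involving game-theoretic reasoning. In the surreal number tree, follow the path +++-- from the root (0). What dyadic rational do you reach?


Sign expansion: +++--
Rule: track bounds (lo, hi), initially (-inf, +inf). On '+', the current value becomes lo and we move to the simplest number in (value, hi): value + 1 if hi = +inf, otherwise the midpoint (value + hi)/2. On '-', the current value becomes hi and we move to value - 1 if lo = -inf, otherwise the midpoint (lo + value)/2.
Start at 0.
Step 1: sign = +, move right. Bounds: (0, +inf). Value = 1
Step 2: sign = +, move right. Bounds: (1, +inf). Value = 2
Step 3: sign = +, move right. Bounds: (2, +inf). Value = 3
Step 4: sign = -, move left. Bounds: (2, 3). Value = 5/2
Step 5: sign = -, move left. Bounds: (2, 5/2). Value = 9/4
The surreal number with sign expansion +++-- is 9/4.

9/4


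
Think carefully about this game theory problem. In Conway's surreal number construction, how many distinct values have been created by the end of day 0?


Day 0: {|} = 0 is born. Count = 1.
Day n: the number of surreal numbers born by day n is 2^(n+1) - 1.
By day 0: 2^1 - 1 = 1
By day 0: 1 surreal numbers.

1
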